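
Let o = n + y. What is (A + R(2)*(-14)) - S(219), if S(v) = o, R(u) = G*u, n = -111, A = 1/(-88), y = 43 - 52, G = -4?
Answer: 20415/88 ≈ 231.99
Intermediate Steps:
y = -9
A = -1/88 ≈ -0.011364
R(u) = -4*u
o = -120 (o = -111 - 9 = -120)
S(v) = -120
(A + R(2)*(-14)) - S(219) = (-1/88 - 4*2*(-14)) - 1*(-120) = (-1/88 - 8*(-14)) + 120 = (-1/88 + 112) + 120 = 9855/88 + 120 = 20415/88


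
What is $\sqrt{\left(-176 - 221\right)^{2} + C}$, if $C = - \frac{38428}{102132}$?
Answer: $\frac{\sqrt{11416714948630}}{8511} \approx 397.0$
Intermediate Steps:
$C = - \frac{9607}{25533}$ ($C = \left(-38428\right) \frac{1}{102132} = - \frac{9607}{25533} \approx -0.37626$)
$\sqrt{\left(-176 - 221\right)^{2} + C} = \sqrt{\left(-176 - 221\right)^{2} - \frac{9607}{25533}} = \sqrt{\left(-397\right)^{2} - \frac{9607}{25533}} = \sqrt{157609 - \frac{9607}{25533}} = \sqrt{\frac{4024220990}{25533}} = \frac{\sqrt{11416714948630}}{8511}$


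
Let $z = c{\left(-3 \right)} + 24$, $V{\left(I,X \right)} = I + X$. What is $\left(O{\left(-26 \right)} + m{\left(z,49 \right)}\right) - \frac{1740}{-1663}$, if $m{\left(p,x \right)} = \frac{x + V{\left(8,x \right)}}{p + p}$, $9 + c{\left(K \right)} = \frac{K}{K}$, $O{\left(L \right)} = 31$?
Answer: $\frac{940827}{26608} \approx 35.359$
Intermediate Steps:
$c{\left(K \right)} = -8$ ($c{\left(K \right)} = -9 + \frac{K}{K} = -9 + 1 = -8$)
$z = 16$ ($z = -8 + 24 = 16$)
$m{\left(p,x \right)} = \frac{8 + 2 x}{2 p}$ ($m{\left(p,x \right)} = \frac{x + \left(8 + x\right)}{p + p} = \frac{8 + 2 x}{2 p}$)
$\left(O{\left(-26 \right)} + m{\left(z,49 \right)}\right) - \frac{1740}{-1663} = \left(31 + \frac{4 + 49}{16}\right) - \frac{1740}{-1663} = \left(31 + \frac{1}{16} \cdot 53\right) - - \frac{1740}{1663} = \left(31 + \frac{53}{16}\right) + \frac{1740}{1663} = \frac{549}{16} + \frac{1740}{1663} = \frac{940827}{26608}$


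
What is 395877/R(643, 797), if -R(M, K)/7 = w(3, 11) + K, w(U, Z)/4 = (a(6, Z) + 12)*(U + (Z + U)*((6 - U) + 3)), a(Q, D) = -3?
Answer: -395877/27503 ≈ -14.394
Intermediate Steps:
w(U, Z) = 36*U + 36*(9 - U)*(U + Z) (w(U, Z) = 4*((-3 + 12)*(U + (Z + U)*((6 - U) + 3))) = 4*(9*(U + (U + Z)*(9 - U))) = 4*(9*(U + (9 - U)*(U + Z))) = 4*(9*U + 9*(9 - U)*(U + Z)) = 36*U + 36*(9 - U)*(U + Z))
R(M, K) = -21924 - 7*K (R(M, K) = -7*((-36*3² + 324*11 + 360*3 - 36*3*11) + K) = -7*((-36*9 + 3564 + 1080 - 1188) + K) = -7*((-324 + 3564 + 1080 - 1188) + K) = -7*(3132 + K) = -21924 - 7*K)
395877/R(643, 797) = 395877/(-21924 - 7*797) = 395877/(-21924 - 5579) = 395877/(-27503) = 395877*(-1/27503) = -395877/27503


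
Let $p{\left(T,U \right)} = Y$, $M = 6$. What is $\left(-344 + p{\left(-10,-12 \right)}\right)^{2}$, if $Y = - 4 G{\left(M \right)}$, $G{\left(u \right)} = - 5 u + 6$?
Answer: $61504$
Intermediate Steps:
$G{\left(u \right)} = 6 - 5 u$
$Y = 96$ ($Y = - 4 \left(6 - 30\right) = \left(-4\right) \left(-24\right) = 96$)
$p{\left(T,U \right)} = 96$
$\left(-344 + p{\left(-10,-12 \right)}\right)^{2} = \left(-344 + 96\right)^{2} = \left(-248\right)^{2} = 61504$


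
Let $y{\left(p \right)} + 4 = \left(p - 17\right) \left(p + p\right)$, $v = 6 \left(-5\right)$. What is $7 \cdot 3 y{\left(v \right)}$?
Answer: $59136$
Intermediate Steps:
$v = -30$
$y{\left(p \right)} = -4 + 2 p \left(-17 + p\right)$ ($y{\left(p \right)} = -4 + \left(p - 17\right) \left(p + p\right) = -4 + \left(-17 + p\right) 2 p = -4 + 2 p \left(-17 + p\right)$)
$7 \cdot 3 y{\left(v \right)} = 7 \cdot 3 \left(-4 - -1020 + 2 \left(-30\right)^{2}\right) = 21 \left(-4 + 1020 + 2 \cdot 900\right) = 21 \left(-4 + 1020 + 1800\right) = 21 \cdot 2816 = 59136$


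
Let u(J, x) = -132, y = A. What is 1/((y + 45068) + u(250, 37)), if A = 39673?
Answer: 1/84609 ≈ 1.1819e-5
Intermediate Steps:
y = 39673
1/((y + 45068) + u(250, 37)) = 1/((39673 + 45068) - 132) = 1/(84741 - 132) = 1/84609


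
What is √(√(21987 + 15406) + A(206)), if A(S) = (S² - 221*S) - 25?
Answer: √(-3115 + √37393) ≈ 54.052*I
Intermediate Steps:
A(S) = -25 + S² - 221*S
√(√(21987 + 15406) + A(206)) = √(√(21987 + 15406) + (-25 + 206² - 221*206)) = √(√37393 + (-25 + 42436 - 45526)) = √(√37393 - 3115) = √(-3115 + √37393)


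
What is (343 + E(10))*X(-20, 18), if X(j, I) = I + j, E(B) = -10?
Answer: -666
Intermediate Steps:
(343 + E(10))*X(-20, 18) = (343 - 10)*(18 - 20) = 333*(-2) = -666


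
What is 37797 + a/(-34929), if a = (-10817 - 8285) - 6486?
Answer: 1320237001/34929 ≈ 37798.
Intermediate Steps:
a = -25588 (a = -19102 - 6486 = -25588)
37797 + a/(-34929) = 37797 - 25588/(-34929) = 37797 - 25588*(-1/34929) = 37797 + 25588/34929 = 1320237001/34929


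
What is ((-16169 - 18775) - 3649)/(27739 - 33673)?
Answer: 38593/5934 ≈ 6.5037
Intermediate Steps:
((-16169 - 18775) - 3649)/(27739 - 33673) = (-34944 - 3649)/(-5934) = -38593*(-1/5934) = 38593/5934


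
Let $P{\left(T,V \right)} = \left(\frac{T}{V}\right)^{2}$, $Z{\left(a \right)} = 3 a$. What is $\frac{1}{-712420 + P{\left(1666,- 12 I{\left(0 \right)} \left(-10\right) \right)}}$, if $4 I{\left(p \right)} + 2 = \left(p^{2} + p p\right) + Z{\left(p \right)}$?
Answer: $- \frac{900}{640484111} \approx -1.4052 \cdot 10^{-6}$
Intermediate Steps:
$I{\left(p \right)} = - \frac{1}{2} + \frac{p^{2}}{2} + \frac{3 p}{4}$ ($I{\left(p \right)} = - \frac{1}{2} + \frac{\left(p^{2} + p p\right) + 3 p}{4} = - \frac{1}{2} + \frac{\left(p^{2} + p^{2}\right) + 3 p}{4} = - \frac{1}{2} + \frac{2 p^{2} + 3 p}{4} = - \frac{1}{2} + \left(\frac{p^{2}}{2} + \frac{3 p}{4}\right) = - \frac{1}{2} + \frac{p^{2}}{2} + \frac{3 p}{4}$)
$P{\left(T,V \right)} = \frac{T^{2}}{V^{2}}$
$\frac{1}{-712420 + P{\left(1666,- 12 I{\left(0 \right)} \left(-10\right) \right)}} = \frac{1}{-712420 + \frac{1666^{2}}{14400 \left(- \frac{1}{2} + \frac{0^{2}}{2} + \frac{3}{4} \cdot 0\right)^{2}}} = \frac{1}{-712420 + \frac{2775556}{14400 \left(- \frac{1}{2} + \frac{1}{2} \cdot 0 + 0\right)^{2}}} = \frac{1}{-712420 + \frac{2775556}{14400 \left(- \frac{1}{2} + 0 + 0\right)^{2}}} = \frac{1}{-712420 + \frac{2775556}{3600}} = \frac{1}{-712420 + 2775556 \cdot \frac{1}{3600}} = \frac{1}{-712420 + \frac{693889}{900}} = \frac{1}{- \frac{640484111}{900}} = - \frac{900}{640484111}$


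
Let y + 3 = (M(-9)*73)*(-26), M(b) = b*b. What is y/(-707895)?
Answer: 51247/235965 ≈ 0.21718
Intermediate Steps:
M(b) = b²
y = -153741 (y = -3 + ((-9)²*73)*(-26) = -3 + (81*73)*(-26) = -3 + 5913*(-26) = -3 - 153738 = -153741)
y/(-707895) = -153741/(-707895) = -153741*(-1/707895) = 51247/235965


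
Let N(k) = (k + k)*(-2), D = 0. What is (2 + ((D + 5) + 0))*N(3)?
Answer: -84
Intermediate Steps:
N(k) = -4*k (N(k) = (2*k)*(-2) = -4*k)
(2 + ((D + 5) + 0))*N(3) = (2 + ((0 + 5) + 0))*(-4*3) = (2 + (5 + 0))*(-12) = (2 + 5)*(-12) = 7*(-12) = -84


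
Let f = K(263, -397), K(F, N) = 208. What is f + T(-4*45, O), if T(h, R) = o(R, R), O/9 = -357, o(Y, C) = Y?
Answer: -3005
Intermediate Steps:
O = -3213 (O = 9*(-357) = -3213)
T(h, R) = R
f = 208
f + T(-4*45, O) = 208 - 3213 = -3005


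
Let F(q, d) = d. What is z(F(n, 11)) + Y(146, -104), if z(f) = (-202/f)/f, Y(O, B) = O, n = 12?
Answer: 17464/121 ≈ 144.33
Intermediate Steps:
z(f) = -202/f**2
z(F(n, 11)) + Y(146, -104) = -202/11**2 + 146 = -202*1/121 + 146 = -202/121 + 146 = 17464/121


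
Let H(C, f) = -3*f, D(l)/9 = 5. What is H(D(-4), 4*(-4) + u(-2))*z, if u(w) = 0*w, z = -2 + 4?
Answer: 96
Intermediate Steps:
z = 2
u(w) = 0
D(l) = 45 (D(l) = 9*5 = 45)
H(D(-4), 4*(-4) + u(-2))*z = -3*(4*(-4) + 0)*2 = -3*(-16 + 0)*2 = -3*(-16)*2 = 48*2 = 96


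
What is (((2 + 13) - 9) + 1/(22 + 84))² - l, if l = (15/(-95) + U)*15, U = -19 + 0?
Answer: 69058171/213484 ≈ 323.48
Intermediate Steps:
U = -19
l = -5460/19 (l = (15/(-95) - 19)*15 = (15*(-1/95) - 19)*15 = (-3/19 - 19)*15 = -364/19*15 = -5460/19 ≈ -287.37)
(((2 + 13) - 9) + 1/(22 + 84))² - l = (((2 + 13) - 9) + 1/(22 + 84))² - 1*(-5460/19) = ((15 - 9) + 1/106)² + 5460/19 = (6 + 1/106)² + 5460/19 = (637/106)² + 5460/19 = 405769/11236 + 5460/19 = 69058171/213484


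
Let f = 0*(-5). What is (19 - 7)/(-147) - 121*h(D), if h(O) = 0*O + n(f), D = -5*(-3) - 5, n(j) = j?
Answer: -4/49 ≈ -0.081633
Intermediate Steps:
f = 0
D = 10 (D = 15 - 5 = 10)
h(O) = 0 (h(O) = 0*O + 0 = 0 + 0 = 0)
(19 - 7)/(-147) - 121*h(D) = (19 - 7)/(-147) - 121*0 = 12*(-1/147) + 0 = -4/49 + 0 = -4/49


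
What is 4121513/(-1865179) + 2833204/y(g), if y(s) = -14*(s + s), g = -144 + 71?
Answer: 1319002057736/953106469 ≈ 1383.9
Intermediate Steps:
g = -73
y(s) = -28*s
4121513/(-1865179) + 2833204/y(g) = 4121513/(-1865179) + 2833204/((-28*(-73))) = 4121513*(-1/1865179) + 2833204/2044 = -4121513/1865179 + 2833204*(1/2044) = -4121513/1865179 + 708301/511 = 1319002057736/953106469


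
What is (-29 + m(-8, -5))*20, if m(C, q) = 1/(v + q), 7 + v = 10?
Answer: -590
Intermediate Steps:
v = 3 (v = -7 + 10 = 3)
m(C, q) = 1/(3 + q)
(-29 + m(-8, -5))*20 = (-29 + 1/(3 - 5))*20 = (-29 + 1/(-2))*20 = (-29 - ½)*20 = -59/2*20 = -590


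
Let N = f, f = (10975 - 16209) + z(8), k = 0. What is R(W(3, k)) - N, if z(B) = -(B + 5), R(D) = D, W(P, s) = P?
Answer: 5250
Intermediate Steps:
z(B) = -5 - B (z(B) = -(5 + B) = -5 - B)
f = -5247 (f = (10975 - 16209) + (-5 - 1*8) = -5234 + (-5 - 8) = -5234 - 13 = -5247)
N = -5247
R(W(3, k)) - N = 3 - 1*(-5247) = 3 + 5247 = 5250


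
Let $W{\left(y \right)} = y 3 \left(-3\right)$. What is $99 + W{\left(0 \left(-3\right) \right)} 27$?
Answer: $99$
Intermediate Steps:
$W{\left(y \right)} = - 9 y$ ($W{\left(y \right)} = 3 y \left(-3\right) = - 9 y$)
$99 + W{\left(0 \left(-3\right) \right)} 27 = 99 + - 9 \cdot 0 \left(-3\right) 27 = 99 + \left(-9\right) 0 \cdot 27 = 99 + 0 \cdot 27 = 99 + 0 = 99$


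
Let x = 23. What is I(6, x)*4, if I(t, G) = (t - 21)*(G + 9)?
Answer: -1920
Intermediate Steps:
I(t, G) = (-21 + t)*(9 + G)
I(6, x)*4 = (-189 - 21*23 + 9*6 + 23*6)*4 = (-189 - 483 + 54 + 138)*4 = -480*4 = -1920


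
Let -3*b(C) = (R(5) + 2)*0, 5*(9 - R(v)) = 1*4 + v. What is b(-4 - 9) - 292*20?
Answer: -5840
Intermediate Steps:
R(v) = 41/5 - v/5 (R(v) = 9 - (1*4 + v)/5 = 9 - (4 + v)/5 = 9 + (-⅘ - v/5) = 41/5 - v/5)
b(C) = 0 (b(C) = -((41/5 - ⅕*5) + 2)*0/3 = -((41/5 - 1) + 2)*0/3 = -(36/5 + 2)*0/3 = -46*0/15 = -⅓*0 = 0)
b(-4 - 9) - 292*20 = 0 - 292*20 = 0 - 5840 = -5840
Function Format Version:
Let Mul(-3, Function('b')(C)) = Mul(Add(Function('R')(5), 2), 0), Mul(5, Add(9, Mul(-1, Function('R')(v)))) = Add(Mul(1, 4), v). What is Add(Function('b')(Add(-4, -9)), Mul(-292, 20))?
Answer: -5840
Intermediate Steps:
Function('R')(v) = Add(Rational(41, 5), Mul(Rational(-1, 5), v)) (Function('R')(v) = Add(9, Mul(Rational(-1, 5), Add(Mul(1, 4), v))) = Add(9, Mul(Rational(-1, 5), Add(4, v))) = Add(9, Add(Rational(-4, 5), Mul(Rational(-1, 5), v))) = Add(Rational(41, 5), Mul(Rational(-1, 5), v)))
Function('b')(C) = 0 (Function('b')(C) = Mul(Rational(-1, 3), Mul(Add(Add(Rational(41, 5), Mul(Rational(-1, 5), 5)), 2), 0)) = Mul(Rational(-1, 3), Mul(Add(Add(Rational(41, 5), -1), 2), 0)) = Mul(Rational(-1, 3), Mul(Add(Rational(36, 5), 2), 0)) = Mul(Rational(-1, 3), Mul(Rational(46, 5), 0)) = Mul(Rational(-1, 3), 0) = 0)
Add(Function('b')(Add(-4, -9)), Mul(-292, 20)) = Add(0, Mul(-292, 20)) = Add(0, -5840) = -5840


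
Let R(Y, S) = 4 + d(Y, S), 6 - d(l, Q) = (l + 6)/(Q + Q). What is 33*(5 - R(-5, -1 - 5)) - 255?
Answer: -1691/4 ≈ -422.75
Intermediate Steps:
d(l, Q) = 6 - (6 + l)/(2*Q) (d(l, Q) = 6 - (l + 6)/(Q + Q) = 6 - (6 + l)/(2*Q))
R(Y, S) = 4 + (-6 - Y + 12*S)/(2*S)
33*(5 - R(-5, -1 - 5)) - 255 = 33*(5 - (-6 - 1*(-5) + 20*(-1 - 5))/(2*(-1 - 5))) - 255 = 33*(5 - (-6 + 5 + 20*(-6))/(2*(-6))) - 255 = 33*(5 - (-1)*(-6 + 5 - 120)/(2*6)) - 255 = 33*(5 - (-1)*(-121)/(2*6)) - 255 = 33*(5 - 1*121/12) - 255 = 33*(5 - 121/12) - 255 = 33*(-61/12) - 255 = -671/4 - 255 = -1691/4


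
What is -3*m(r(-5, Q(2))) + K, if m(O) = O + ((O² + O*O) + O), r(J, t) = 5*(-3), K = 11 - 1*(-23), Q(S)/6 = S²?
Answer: -1226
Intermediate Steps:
Q(S) = 6*S²
K = 34 (K = 11 + 23 = 34)
r(J, t) = -15
m(O) = 2*O + 2*O² (m(O) = O + ((O² + O²) + O) = O + (2*O² + O) = O + (O + 2*O²) = 2*O + 2*O²)
-3*m(r(-5, Q(2))) + K = -6*(-15)*(1 - 15) + 34 = -6*(-15)*(-14) + 34 = -3*420 + 34 = -1260 + 34 = -1226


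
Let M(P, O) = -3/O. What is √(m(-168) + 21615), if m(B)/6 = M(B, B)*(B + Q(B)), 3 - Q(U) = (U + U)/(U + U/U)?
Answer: √118055050323/2338 ≈ 146.96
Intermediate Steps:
Q(U) = 3 - 2*U/(1 + U) (Q(U) = 3 - (U + U)/(U + U/U) = 3 - 2*U/(U + 1) = 3 - 2*U/(1 + U))
m(B) = -18*(B + (3 + B)/(1 + B))/B (m(B) = 6*((-3/B)*(B + (3 + B)/(1 + B))) = 6*(-3*(B + (3 + B)/(1 + B))/B) = -18*(B + (3 + B)/(1 + B))/B)
√(m(-168) + 21615) = √(18*(-3 - 1*(-168)² - 2*(-168))/(-168*(1 - 168)) + 21615) = √(18*(-1/168)*(-3 - 1*28224 + 336)/(-167) + 21615) = √(18*(-1/168)*(-1/167)*(-3 - 28224 + 336) + 21615) = √(18*(-1/168)*(-1/167)*(-27891) + 21615) = √(-83673/4676 + 21615) = √(100988067/4676) = √118055050323/2338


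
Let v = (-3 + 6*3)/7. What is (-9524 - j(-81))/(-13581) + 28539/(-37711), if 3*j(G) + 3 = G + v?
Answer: -68734322/1195023879 ≈ -0.057517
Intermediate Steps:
v = 15/7 (v = (-3 + 18)*(⅐) = 15*(⅐) = 15/7 ≈ 2.1429)
j(G) = -2/7 + G/3 (j(G) = -1 + (G + 15/7)/3 = -1 + (15/7 + G)/3 = -1 + (5/7 + G/3) = -2/7 + G/3)
(-9524 - j(-81))/(-13581) + 28539/(-37711) = (-9524 - (-2/7 + (⅓)*(-81)))/(-13581) + 28539/(-37711) = (-9524 - (-2/7 - 27))*(-1/13581) + 28539*(-1/37711) = (-9524 - 1*(-191/7))*(-1/13581) - 28539/37711 = (-9524 + 191/7)*(-1/13581) - 28539/37711 = -66477/7*(-1/13581) - 28539/37711 = 22159/31689 - 28539/37711 = -68734322/1195023879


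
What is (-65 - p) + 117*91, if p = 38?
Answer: 10544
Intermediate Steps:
(-65 - p) + 117*91 = (-65 - 1*38) + 117*91 = (-65 - 38) + 10647 = -103 + 10647 = 10544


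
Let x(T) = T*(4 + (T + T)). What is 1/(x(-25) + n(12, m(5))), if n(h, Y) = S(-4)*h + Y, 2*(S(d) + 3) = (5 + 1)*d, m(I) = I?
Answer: 1/975 ≈ 0.0010256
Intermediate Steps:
S(d) = -3 + 3*d (S(d) = -3 + ((5 + 1)*d)/2 = -3 + (6*d)/2 = -3 + 3*d)
n(h, Y) = Y - 15*h (n(h, Y) = (-3 + 3*(-4))*h + Y = (-3 - 12)*h + Y = -15*h + Y = Y - 15*h)
x(T) = T*(4 + 2*T)
1/(x(-25) + n(12, m(5))) = 1/(2*(-25)*(2 - 25) + (5 - 15*12)) = 1/(2*(-25)*(-23) + (5 - 180)) = 1/(1150 - 175) = 1/975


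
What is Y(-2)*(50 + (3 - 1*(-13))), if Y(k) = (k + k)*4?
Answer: -1056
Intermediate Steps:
Y(k) = 8*k (Y(k) = (2*k)*4 = 8*k)
Y(-2)*(50 + (3 - 1*(-13))) = (8*(-2))*(50 + (3 - 1*(-13))) = -16*(50 + (3 + 13)) = -16*(50 + 16) = -16*66 = -1056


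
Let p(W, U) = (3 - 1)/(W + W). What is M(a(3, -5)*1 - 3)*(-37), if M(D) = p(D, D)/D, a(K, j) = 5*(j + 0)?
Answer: -37/784 ≈ -0.047194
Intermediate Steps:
a(K, j) = 5*j
p(W, U) = 1/W (p(W, U) = 2/((2*W)) = 2*(1/(2*W)) = 1/W)
M(D) = D⁻² (M(D) = 1/(D*D) = D⁻²)
M(a(3, -5)*1 - 3)*(-37) = -37/((5*(-5))*1 - 3)² = -37/(-25*1 - 3)² = -37/(-25 - 3)² = -37/(-28)² = (1/784)*(-37) = -37/784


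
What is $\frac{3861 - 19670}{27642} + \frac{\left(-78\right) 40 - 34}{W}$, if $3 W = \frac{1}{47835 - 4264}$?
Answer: $- \frac{11395934240693}{27642} \approx -4.1227 \cdot 10^{8}$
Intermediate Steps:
$W = \frac{1}{130713}$ ($W = \frac{1}{3 \left(47835 - 4264\right)} = \frac{1}{3 \cdot 43571} = \frac{1}{3} \cdot \frac{1}{43571} = \frac{1}{130713} \approx 7.6503 \cdot 10^{-6}$)
$\frac{3861 - 19670}{27642} + \frac{\left(-78\right) 40 - 34}{W} = \frac{3861 - 19670}{27642} + \left(\left(-78\right) 40 - 34\right) \frac{1}{\frac{1}{130713}} = \left(-15809\right) \frac{1}{27642} + \left(-3120 - 34\right) 130713 = - \frac{15809}{27642} - 412268802 = - \frac{11395934240693}{27642}$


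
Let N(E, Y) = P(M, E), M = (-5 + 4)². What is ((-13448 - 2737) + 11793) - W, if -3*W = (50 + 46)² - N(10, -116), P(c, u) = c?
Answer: -3961/3 ≈ -1320.3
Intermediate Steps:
M = 1 (M = (-1)² = 1)
N(E, Y) = 1
W = -9215/3 (W = -((50 + 46)² - 1*1)/3 = -(96² - 1)/3 = -(9216 - 1)/3 = -⅓*9215 = -9215/3 ≈ -3071.7)
((-13448 - 2737) + 11793) - W = ((-13448 - 2737) + 11793) - 1*(-9215/3) = (-16185 + 11793) + 9215/3 = -4392 + 9215/3 = -3961/3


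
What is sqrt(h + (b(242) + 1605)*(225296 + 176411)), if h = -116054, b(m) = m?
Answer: 1255*sqrt(471) ≈ 27237.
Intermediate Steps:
sqrt(h + (b(242) + 1605)*(225296 + 176411)) = sqrt(-116054 + (242 + 1605)*(225296 + 176411)) = sqrt(-116054 + 1847*401707) = sqrt(-116054 + 741952829) = sqrt(741836775) = 1255*sqrt(471)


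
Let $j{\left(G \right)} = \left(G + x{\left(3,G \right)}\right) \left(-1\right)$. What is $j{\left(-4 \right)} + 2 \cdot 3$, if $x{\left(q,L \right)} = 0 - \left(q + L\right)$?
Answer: $9$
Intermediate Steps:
$x{\left(q,L \right)} = - L - q$ ($x{\left(q,L \right)} = 0 - \left(L + q\right) = - L - q$)
$j{\left(G \right)} = 3$ ($j{\left(G \right)} = \left(G - \left(3 + G\right)\right) \left(-1\right) = \left(-3\right) \left(-1\right) = 3$)
$j{\left(-4 \right)} + 2 \cdot 3 = 3 + 2 \cdot 3 = 3 + 6 = 9$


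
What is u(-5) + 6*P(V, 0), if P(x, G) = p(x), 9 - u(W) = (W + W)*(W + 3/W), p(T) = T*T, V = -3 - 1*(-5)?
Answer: -23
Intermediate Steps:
V = 2 (V = -3 + 5 = 2)
p(T) = T²
u(W) = 9 - 2*W*(W + 3/W) (u(W) = 9 - (W + W)*(W + 3/W) = 9 - 2*W*(W + 3/W))
P(x, G) = x²
u(-5) + 6*P(V, 0) = (3 - 2*(-5)²) + 6*2² = (3 - 2*25) + 6*4 = (3 - 50) + 24 = -47 + 24 = -23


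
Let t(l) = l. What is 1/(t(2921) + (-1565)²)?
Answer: 1/2452146 ≈ 4.0781e-7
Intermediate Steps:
1/(t(2921) + (-1565)²) = 1/(2921 + (-1565)²) = 1/(2921 + 2449225) = 1/2452146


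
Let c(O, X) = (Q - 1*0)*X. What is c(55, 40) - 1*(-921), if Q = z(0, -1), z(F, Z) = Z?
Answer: 881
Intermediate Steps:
Q = -1
c(O, X) = -X (c(O, X) = (-1 - 1*0)*X = (-1 + 0)*X = -X)
c(55, 40) - 1*(-921) = -1*40 - 1*(-921) = -40 + 921 = 881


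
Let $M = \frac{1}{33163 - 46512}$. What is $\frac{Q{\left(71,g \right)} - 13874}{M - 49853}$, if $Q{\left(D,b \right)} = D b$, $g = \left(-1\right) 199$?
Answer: $\frac{373812047}{665487698} \approx 0.56171$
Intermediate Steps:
$g = -199$
$M = - \frac{1}{13349}$ ($M = \frac{1}{-13349} = - \frac{1}{13349} \approx -7.4912 \cdot 10^{-5}$)
$\frac{Q{\left(71,g \right)} - 13874}{M - 49853} = \frac{71 \left(-199\right) - 13874}{- \frac{1}{13349} - 49853} = \frac{-14129 - 13874}{- \frac{665487698}{13349}} = \left(-28003\right) \left(- \frac{13349}{665487698}\right) = \frac{373812047}{665487698}$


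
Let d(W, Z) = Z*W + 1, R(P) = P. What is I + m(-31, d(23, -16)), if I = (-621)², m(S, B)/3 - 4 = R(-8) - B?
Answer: 386730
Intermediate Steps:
d(W, Z) = 1 + W*Z (d(W, Z) = W*Z + 1 = 1 + W*Z)
m(S, B) = -12 - 3*B (m(S, B) = 12 + 3*(-8 - B) = 12 + (-24 - 3*B) = -12 - 3*B)
I = 385641
I + m(-31, d(23, -16)) = 385641 + (-12 - 3*(1 + 23*(-16))) = 385641 + (-12 - 3*(1 - 368)) = 385641 + (-12 - 3*(-367)) = 385641 + (-12 + 1101) = 385641 + 1089 = 386730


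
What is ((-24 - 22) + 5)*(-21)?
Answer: 861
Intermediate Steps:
((-24 - 22) + 5)*(-21) = (-46 + 5)*(-21) = -41*(-21) = 861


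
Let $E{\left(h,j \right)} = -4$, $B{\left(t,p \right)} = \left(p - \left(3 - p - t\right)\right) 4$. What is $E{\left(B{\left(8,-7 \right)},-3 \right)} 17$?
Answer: $-68$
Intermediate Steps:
$B{\left(t,p \right)} = -12 + 4 t + 8 p$ ($B{\left(t,p \right)} = \left(p - \left(3 - p - t\right)\right) 4 = \left(p + \left(-3 + p + t\right)\right) 4 = \left(-3 + t + 2 p\right) 4 = -12 + 4 t + 8 p$)
$E{\left(B{\left(8,-7 \right)},-3 \right)} 17 = \left(-4\right) 17 = -68$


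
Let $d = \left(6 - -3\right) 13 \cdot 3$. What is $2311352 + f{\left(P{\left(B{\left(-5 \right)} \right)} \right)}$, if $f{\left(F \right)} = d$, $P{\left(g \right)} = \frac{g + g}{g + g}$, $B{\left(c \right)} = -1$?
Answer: $2311703$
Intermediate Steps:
$P{\left(g \right)} = 1$ ($P{\left(g \right)} = \frac{2 g}{2 g} = 2 g \frac{1}{2 g} = 1$)
$d = 351$ ($d = \left(6 + 3\right) 13 \cdot 3 = 9 \cdot 13 \cdot 3 = 117 \cdot 3 = 351$)
$f{\left(F \right)} = 351$
$2311352 + f{\left(P{\left(B{\left(-5 \right)} \right)} \right)} = 2311352 + 351 = 2311703$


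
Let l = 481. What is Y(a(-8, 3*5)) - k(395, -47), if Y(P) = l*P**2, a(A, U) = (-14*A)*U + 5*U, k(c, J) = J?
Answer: 1481492072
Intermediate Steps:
a(A, U) = 5*U - 14*A*U (a(A, U) = -14*A*U + 5*U = 5*U - 14*A*U)
Y(P) = 481*P**2
Y(a(-8, 3*5)) - k(395, -47) = 481*((3*5)*(5 - 14*(-8)))**2 - 1*(-47) = 481*(15*(5 + 112))**2 + 47 = 481*(15*117)**2 + 47 = 481*1755**2 + 47 = 481*3080025 + 47 = 1481492025 + 47 = 1481492072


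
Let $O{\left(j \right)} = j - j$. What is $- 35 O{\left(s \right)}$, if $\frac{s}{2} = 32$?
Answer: $0$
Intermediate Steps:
$s = 64$ ($s = 2 \cdot 32 = 64$)
$O{\left(j \right)} = 0$
$- 35 O{\left(s \right)} = \left(-35\right) 0 = 0$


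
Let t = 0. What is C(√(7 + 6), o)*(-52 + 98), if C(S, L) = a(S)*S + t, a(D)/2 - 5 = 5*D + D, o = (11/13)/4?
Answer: 7176 + 460*√13 ≈ 8834.5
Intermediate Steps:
o = 11/52 (o = (11*(1/13))*(¼) = (11/13)*(¼) = 11/52 ≈ 0.21154)
a(D) = 10 + 12*D (a(D) = 10 + 2*(5*D + D) = 10 + 2*(6*D) = 10 + 12*D)
C(S, L) = S*(10 + 12*S) (C(S, L) = (10 + 12*S)*S + 0 = S*(10 + 12*S) + 0 = S*(10 + 12*S))
C(√(7 + 6), o)*(-52 + 98) = (2*√(7 + 6)*(5 + 6*√(7 + 6)))*(-52 + 98) = (2*√13*(5 + 6*√13))*46 = 92*√13*(5 + 6*√13)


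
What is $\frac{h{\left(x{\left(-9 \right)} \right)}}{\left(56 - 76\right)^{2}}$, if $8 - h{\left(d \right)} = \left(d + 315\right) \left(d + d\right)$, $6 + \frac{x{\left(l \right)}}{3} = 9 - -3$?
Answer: $- \frac{599}{20} \approx -29.95$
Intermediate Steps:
$x{\left(l \right)} = 18$ ($x{\left(l \right)} = -18 + 3 \left(9 - -3\right) = -18 + 3 \left(9 + 3\right) = -18 + 3 \cdot 12 = -18 + 36 = 18$)
$h{\left(d \right)} = 8 - 2 d \left(315 + d\right)$ ($h{\left(d \right)} = 8 - \left(d + 315\right) \left(d + d\right) = 8 - \left(315 + d\right) 2 d = 8 - 2 d \left(315 + d\right)$)
$\frac{h{\left(x{\left(-9 \right)} \right)}}{\left(56 - 76\right)^{2}} = \frac{8 - 11340 - 2 \cdot 18^{2}}{\left(56 - 76\right)^{2}} = \frac{8 - 11340 - 648}{\left(-20\right)^{2}} = \frac{8 - 11340 - 648}{400} = \left(-11980\right) \frac{1}{400} = - \frac{599}{20}$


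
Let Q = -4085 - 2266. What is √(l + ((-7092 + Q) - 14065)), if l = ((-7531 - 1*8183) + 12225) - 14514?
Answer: I*√45511 ≈ 213.33*I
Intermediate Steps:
Q = -6351
l = -18003 (l = ((-7531 - 8183) + 12225) - 14514 = (-15714 + 12225) - 14514 = -3489 - 14514 = -18003)
√(l + ((-7092 + Q) - 14065)) = √(-18003 + ((-7092 - 6351) - 14065)) = √(-18003 + (-13443 - 14065)) = √(-18003 - 27508) = √(-45511) = I*√45511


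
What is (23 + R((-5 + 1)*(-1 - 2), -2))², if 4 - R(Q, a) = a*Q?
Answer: 2601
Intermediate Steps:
R(Q, a) = 4 - Q*a (R(Q, a) = 4 - a*Q = 4 - Q*a)
(23 + R((-5 + 1)*(-1 - 2), -2))² = (23 + (4 - 1*(-5 + 1)*(-1 - 2)*(-2)))² = (23 + (4 - 1*(-4*(-3))*(-2)))² = (23 + (4 - 1*12*(-2)))² = (23 + (4 + 24))² = (23 + 28)² = 51² = 2601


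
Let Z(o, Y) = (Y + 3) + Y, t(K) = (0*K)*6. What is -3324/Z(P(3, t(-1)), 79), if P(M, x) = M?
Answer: -3324/161 ≈ -20.646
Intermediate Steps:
t(K) = 0 (t(K) = 0*6 = 0)
Z(o, Y) = 3 + 2*Y (Z(o, Y) = (3 + Y) + Y = 3 + 2*Y)
-3324/Z(P(3, t(-1)), 79) = -3324/(3 + 2*79) = -3324/(3 + 158) = -3324/161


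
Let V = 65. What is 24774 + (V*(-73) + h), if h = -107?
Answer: 19922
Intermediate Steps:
24774 + (V*(-73) + h) = 24774 + (65*(-73) - 107) = 24774 + (-4745 - 107) = 24774 - 4852 = 19922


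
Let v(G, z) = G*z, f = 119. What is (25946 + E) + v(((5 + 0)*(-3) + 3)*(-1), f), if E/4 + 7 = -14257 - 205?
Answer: -30502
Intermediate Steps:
E = -57876 (E = -28 + 4*(-14257 - 205) = -28 + 4*(-14462) = -28 - 57848 = -57876)
(25946 + E) + v(((5 + 0)*(-3) + 3)*(-1), f) = (25946 - 57876) + (((5 + 0)*(-3) + 3)*(-1))*119 = -31930 + ((5*(-3) + 3)*(-1))*119 = -31930 + ((-15 + 3)*(-1))*119 = -31930 - 12*(-1)*119 = -31930 + 12*119 = -31930 + 1428 = -30502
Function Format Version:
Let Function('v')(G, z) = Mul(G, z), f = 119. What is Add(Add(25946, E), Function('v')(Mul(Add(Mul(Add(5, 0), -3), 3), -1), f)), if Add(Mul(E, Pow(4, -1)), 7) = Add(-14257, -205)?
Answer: -30502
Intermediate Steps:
E = -57876 (E = Add(-28, Mul(4, Add(-14257, -205))) = Add(-28, Mul(4, -14462)) = Add(-28, -57848) = -57876)
Add(Add(25946, E), Function('v')(Mul(Add(Mul(Add(5, 0), -3), 3), -1), f)) = Add(Add(25946, -57876), Mul(Mul(Add(Mul(Add(5, 0), -3), 3), -1), 119)) = Add(-31930, Mul(Mul(Add(Mul(5, -3), 3), -1), 119)) = Add(-31930, Mul(Mul(Add(-15, 3), -1), 119)) = Add(-31930, Mul(Mul(-12, -1), 119)) = Add(-31930, Mul(12, 119)) = Add(-31930, 1428) = -30502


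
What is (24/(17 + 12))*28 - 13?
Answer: 295/29 ≈ 10.172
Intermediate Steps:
(24/(17 + 12))*28 - 13 = (24/29)*28 - 13 = 672/29 - 13 = 295/29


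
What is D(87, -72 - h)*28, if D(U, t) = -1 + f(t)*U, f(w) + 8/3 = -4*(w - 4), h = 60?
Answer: 1318660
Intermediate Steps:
f(w) = 40/3 - 4*w (f(w) = -8/3 - 4*(w - 4) = -8/3 - 4*(-4 + w) = -8/3 + (16 - 4*w) = 40/3 - 4*w)
D(U, t) = -1 + U*(40/3 - 4*t) (D(U, t) = -1 + (40/3 - 4*t)*U = -1 + U*(40/3 - 4*t))
D(87, -72 - h)*28 = (-1 + (40/3)*87 - 4*87*(-72 - 1*60))*28 = (-1 + 1160 - 4*87*(-72 - 60))*28 = (-1 + 1160 - 4*87*(-132))*28 = (-1 + 1160 + 45936)*28 = 47095*28 = 1318660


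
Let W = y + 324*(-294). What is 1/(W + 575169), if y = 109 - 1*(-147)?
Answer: 1/480169 ≈ 2.0826e-6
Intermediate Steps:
y = 256 (y = 109 + 147 = 256)
W = -95000 (W = 256 + 324*(-294) = 256 - 95256 = -95000)
1/(W + 575169) = 1/(-95000 + 575169) = 1/480169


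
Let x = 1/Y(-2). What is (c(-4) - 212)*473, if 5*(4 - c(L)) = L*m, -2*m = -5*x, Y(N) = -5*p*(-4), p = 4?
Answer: -3934887/40 ≈ -98372.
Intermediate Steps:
Y(N) = 80 (Y(N) = -5*4*(-4) = -20*(-4) = 80)
x = 1/80 ≈ 0.012500
m = 1/32 (m = -(-5)/(2*80) = -½*(-1/16) = 1/32 ≈ 0.031250)
c(L) = 4 - L/160 (c(L) = 4 - L/(5*32) = 4 - L/160)
(c(-4) - 212)*473 = ((4 - 1/160*(-4)) - 212)*473 = ((4 + 1/40) - 212)*473 = (161/40 - 212)*473 = -8319/40*473 = -3934887/40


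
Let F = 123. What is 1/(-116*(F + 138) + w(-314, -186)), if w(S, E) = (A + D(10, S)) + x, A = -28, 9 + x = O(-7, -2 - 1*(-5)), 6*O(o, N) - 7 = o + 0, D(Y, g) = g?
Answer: -1/30627 ≈ -3.2651e-5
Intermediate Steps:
O(o, N) = 7/6 + o/6 (O(o, N) = 7/6 + (o + 0)/6 = 7/6 + o/6)
x = -9 (x = -9 + (7/6 + (⅙)*(-7)) = -9 + (7/6 - 7/6) = -9 + 0 = -9)
w(S, E) = -37 + S (w(S, E) = (-28 + S) - 9 = -37 + S)
1/(-116*(F + 138) + w(-314, -186)) = 1/(-116*(123 + 138) + (-37 - 314)) = 1/(-116*261 - 351) = 1/(-30276 - 351) = 1/(-30627) = -1/30627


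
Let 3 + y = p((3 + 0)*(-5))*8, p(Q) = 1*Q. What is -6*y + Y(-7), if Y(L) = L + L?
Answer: 724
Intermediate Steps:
Y(L) = 2*L
p(Q) = Q
y = -123 (y = -3 + ((3 + 0)*(-5))*8 = -3 + (3*(-5))*8 = -3 - 15*8 = -3 - 120 = -123)
-6*y + Y(-7) = -6*(-123) + 2*(-7) = 738 - 14 = 724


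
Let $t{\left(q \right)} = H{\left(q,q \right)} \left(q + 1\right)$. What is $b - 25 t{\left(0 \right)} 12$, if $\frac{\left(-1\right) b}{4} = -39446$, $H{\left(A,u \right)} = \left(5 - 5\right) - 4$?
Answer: $158984$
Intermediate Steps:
$H{\left(A,u \right)} = -4$ ($H{\left(A,u \right)} = 0 - 4 = -4$)
$t{\left(q \right)} = -4 - 4 q$ ($t{\left(q \right)} = - 4 \left(q + 1\right) = - 4 \left(1 + q\right) = -4 - 4 q$)
$b = 157784$ ($b = \left(-4\right) \left(-39446\right) = 157784$)
$b - 25 t{\left(0 \right)} 12 = 157784 - 25 \left(-4 - 0\right) 12 = 157784 - 25 \left(-4 + 0\right) 12 = 157784 - 25 \left(-4\right) 12 = 157784 - \left(-100\right) 12 = 157784 - -1200 = 157784 + 1200 = 158984$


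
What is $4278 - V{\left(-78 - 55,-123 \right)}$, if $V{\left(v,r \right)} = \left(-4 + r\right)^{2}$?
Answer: $-11851$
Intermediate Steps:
$4278 - V{\left(-78 - 55,-123 \right)} = 4278 - \left(-4 - 123\right)^{2} = 4278 - \left(-127\right)^{2} = 4278 - 16129 = -11851$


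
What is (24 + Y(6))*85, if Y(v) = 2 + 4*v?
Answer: 4250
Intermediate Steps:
(24 + Y(6))*85 = (24 + (2 + 4*6))*85 = (24 + (2 + 24))*85 = (24 + 26)*85 = 50*85 = 4250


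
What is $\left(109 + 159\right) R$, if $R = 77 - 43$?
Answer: $9112$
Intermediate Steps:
$R = 34$
$\left(109 + 159\right) R = \left(109 + 159\right) 34 = 268 \cdot 34 = 9112$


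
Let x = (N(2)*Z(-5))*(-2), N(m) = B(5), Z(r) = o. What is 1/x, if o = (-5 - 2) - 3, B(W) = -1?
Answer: -1/20 ≈ -0.050000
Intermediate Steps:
o = -10 (o = -7 - 3 = -10)
Z(r) = -10
N(m) = -1
x = -20 (x = -1*(-10)*(-2) = 10*(-2) = -20)
1/x = 1/(-20) = -1/20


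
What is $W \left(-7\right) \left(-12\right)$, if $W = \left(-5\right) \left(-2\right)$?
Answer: $840$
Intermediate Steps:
$W = 10$
$W \left(-7\right) \left(-12\right) = 10 \left(-7\right) \left(-12\right) = \left(-70\right) \left(-12\right) = 840$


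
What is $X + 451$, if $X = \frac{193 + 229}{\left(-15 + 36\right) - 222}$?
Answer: $\frac{90229}{201} \approx 448.9$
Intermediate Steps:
$X = - \frac{422}{201}$ ($X = \frac{422}{21 - 222} = \frac{422}{-201} = 422 \left(- \frac{1}{201}\right) = - \frac{422}{201} \approx -2.0995$)
$X + 451 = - \frac{422}{201} + 451 = \frac{90229}{201}$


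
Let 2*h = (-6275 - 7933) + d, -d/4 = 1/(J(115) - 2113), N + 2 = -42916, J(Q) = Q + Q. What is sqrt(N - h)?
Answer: 2*I*sqrt(31746327403)/1883 ≈ 189.25*I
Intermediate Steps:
J(Q) = 2*Q
N = -42918 (N = -2 - 42916 = -42918)
d = 4/1883 (d = -4/(2*115 - 2113) = -4/(230 - 2113) = -4/(-1883) = -4*(-1/1883) = 4/1883 ≈ 0.0021243)
h = -13376830/1883 (h = ((-6275 - 7933) + 4/1883)/2 = (-14208 + 4/1883)/2 = (1/2)*(-26753660/1883) = -13376830/1883 ≈ -7104.0)
sqrt(N - h) = sqrt(-42918 - 1*(-13376830/1883)) = sqrt(-42918 + 13376830/1883) = sqrt(-67437764/1883) = 2*I*sqrt(31746327403)/1883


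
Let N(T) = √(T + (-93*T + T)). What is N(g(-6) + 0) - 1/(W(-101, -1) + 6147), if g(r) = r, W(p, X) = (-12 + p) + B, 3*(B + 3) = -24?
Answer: -1/6023 + √546 ≈ 23.366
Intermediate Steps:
B = -11 (B = -3 + (⅓)*(-24) = -3 - 8 = -11)
W(p, X) = -23 + p (W(p, X) = (-12 + p) - 11 = -23 + p)
N(T) = √91*√(-T) (N(T) = √(T - 92*T) = √(-91*T) = √91*√(-T))
N(g(-6) + 0) - 1/(W(-101, -1) + 6147) = √91*√(-(-6 + 0)) - 1/((-23 - 101) + 6147) = √91*√(-1*(-6)) - 1/(-124 + 6147) = √91*√6 - 1/6023 = √546 - 1*1/6023 = √546 - 1/6023 = -1/6023 + √546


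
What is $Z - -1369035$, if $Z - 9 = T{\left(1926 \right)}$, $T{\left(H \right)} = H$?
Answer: $1370970$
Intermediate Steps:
$Z = 1935$ ($Z = 9 + 1926 = 1935$)
$Z - -1369035 = 1935 - -1369035 = 1935 + 1369035 = 1370970$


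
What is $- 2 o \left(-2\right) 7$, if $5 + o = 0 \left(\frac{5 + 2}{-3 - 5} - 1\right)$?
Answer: $-140$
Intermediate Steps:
$o = -5$ ($o = -5 + 0 \left(\frac{5 + 2}{-3 - 5} - 1\right) = -5 + 0 \left(\frac{7}{-8} - 1\right) = -5 + 0 \left(7 \left(- \frac{1}{8}\right) - 1\right) = -5 + 0 \left(- \frac{7}{8} - 1\right) = -5 + 0 \left(- \frac{15}{8}\right) = -5 + 0 = -5$)
$- 2 o \left(-2\right) 7 = - 2 \left(-5\right) \left(-2\right) 7 = - 2 \cdot 10 \cdot 7 = \left(-2\right) 70 = -140$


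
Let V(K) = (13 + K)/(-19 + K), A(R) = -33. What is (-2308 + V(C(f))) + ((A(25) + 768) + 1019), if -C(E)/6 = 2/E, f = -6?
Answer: -9433/17 ≈ -554.88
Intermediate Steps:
C(E) = -12/E
V(K) = (13 + K)/(-19 + K)
(-2308 + V(C(f))) + ((A(25) + 768) + 1019) = (-2308 + (13 - 12/(-6))/(-19 - 12/(-6))) + ((-33 + 768) + 1019) = (-2308 + (13 - 12*(-1/6))/(-19 - 12*(-1/6))) + (735 + 1019) = (-2308 + (13 + 2)/(-19 + 2)) + 1754 = (-2308 + 15/(-17)) + 1754 = (-2308 - 1/17*15) + 1754 = (-2308 - 15/17) + 1754 = -39251/17 + 1754 = -9433/17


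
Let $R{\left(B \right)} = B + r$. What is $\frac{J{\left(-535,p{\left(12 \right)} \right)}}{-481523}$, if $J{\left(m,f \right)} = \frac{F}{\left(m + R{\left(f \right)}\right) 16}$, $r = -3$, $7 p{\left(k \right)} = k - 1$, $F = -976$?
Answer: $- \frac{61}{258302695} \approx -2.3616 \cdot 10^{-7}$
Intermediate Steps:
$p{\left(k \right)} = - \frac{1}{7} + \frac{k}{7}$ ($p{\left(k \right)} = \frac{k - 1}{7} = \frac{-1 + k}{7} = - \frac{1}{7} + \frac{k}{7}$)
$R{\left(B \right)} = -3 + B$ ($R{\left(B \right)} = B - 3 = -3 + B$)
$J{\left(m,f \right)} = - \frac{976}{-48 + 16 f + 16 m}$ ($J{\left(m,f \right)} = - \frac{976}{\left(m + \left(-3 + f\right)\right) 16} = - \frac{976}{\left(-3 + f + m\right) 16} = - \frac{976}{-48 + 16 f + 16 m}$)
$\frac{J{\left(-535,p{\left(12 \right)} \right)}}{-481523} = \frac{\left(-61\right) \frac{1}{-3 + \left(- \frac{1}{7} + \frac{1}{7} \cdot 12\right) - 535}}{-481523} = - \frac{61}{-3 + \left(- \frac{1}{7} + \frac{12}{7}\right) - 535} \left(- \frac{1}{481523}\right) = - \frac{61}{-3 + \frac{11}{7} - 535} \left(- \frac{1}{481523}\right) = - \frac{61}{- \frac{3755}{7}} \left(- \frac{1}{481523}\right) = \left(-61\right) \left(- \frac{7}{3755}\right) \left(- \frac{1}{481523}\right) = \frac{427}{3755} \left(- \frac{1}{481523}\right) = - \frac{61}{258302695}$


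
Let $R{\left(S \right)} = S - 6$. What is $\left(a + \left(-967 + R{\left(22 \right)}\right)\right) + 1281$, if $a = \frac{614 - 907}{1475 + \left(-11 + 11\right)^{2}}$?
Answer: $\frac{486457}{1475} \approx 329.8$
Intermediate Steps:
$R{\left(S \right)} = -6 + S$
$a = - \frac{293}{1475}$ ($a = - \frac{293}{1475 + 0^{2}} = - \frac{293}{1475 + 0} = - \frac{293}{1475} \approx -0.19864$)
$\left(a + \left(-967 + R{\left(22 \right)}\right)\right) + 1281 = \left(- \frac{293}{1475} + \left(-967 + \left(-6 + 22\right)\right)\right) + 1281 = \left(- \frac{293}{1475} + \left(-967 + 16\right)\right) + 1281 = \left(- \frac{293}{1475} - 951\right) + 1281 = - \frac{1403018}{1475} + 1281 = \frac{486457}{1475}$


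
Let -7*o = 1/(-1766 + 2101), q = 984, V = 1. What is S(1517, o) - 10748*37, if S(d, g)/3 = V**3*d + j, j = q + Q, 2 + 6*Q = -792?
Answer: -390570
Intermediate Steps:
Q = -397/3 (Q = -1/3 + (1/6)*(-792) = -1/3 - 132 = -397/3 ≈ -132.33)
o = -1/2345 (o = -1/(7*(-1766 + 2101)) = -1/7/335 = -1/7*1/335 = -1/2345 ≈ -0.00042644)
j = 2555/3 (j = 984 - 397/3 = 2555/3 ≈ 851.67)
S(d, g) = 2555 + 3*d (S(d, g) = 3*(1**3*d + 2555/3) = 3*(1*d + 2555/3) = 3*(d + 2555/3) = 3*(2555/3 + d) = 2555 + 3*d)
S(1517, o) - 10748*37 = (2555 + 3*1517) - 10748*37 = (2555 + 4551) - 397676 = 7106 - 397676 = -390570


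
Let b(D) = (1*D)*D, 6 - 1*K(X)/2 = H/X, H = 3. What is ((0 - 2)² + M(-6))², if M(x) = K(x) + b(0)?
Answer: 289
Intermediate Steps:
K(X) = 12 - 6/X
b(D) = D² (b(D) = D*D = D²)
M(x) = 12 - 6/x (M(x) = (12 - 6/x) + 0² = (12 - 6/x) + 0 = 12 - 6/x)
((0 - 2)² + M(-6))² = ((0 - 2)² + (12 - 6/(-6)))² = ((-2)² + (12 - 6*(-⅙)))² = (4 + (12 + 1))² = (4 + 13)² = 17² = 289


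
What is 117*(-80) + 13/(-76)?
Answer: -711373/76 ≈ -9360.2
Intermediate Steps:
117*(-80) + 13/(-76) = -9360 + 13*(-1/76) = -9360 - 13/76 = -711373/76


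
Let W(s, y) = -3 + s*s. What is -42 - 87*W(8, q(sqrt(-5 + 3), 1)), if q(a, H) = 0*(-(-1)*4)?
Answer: -5349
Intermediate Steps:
q(a, H) = 0 (q(a, H) = 0*(-1*(-4)) = 0*4 = 0)
W(s, y) = -3 + s**2
-42 - 87*W(8, q(sqrt(-5 + 3), 1)) = -42 - 87*(-3 + 8**2) = -42 - 87*(-3 + 64) = -42 - 87*61 = -42 - 5307 = -5349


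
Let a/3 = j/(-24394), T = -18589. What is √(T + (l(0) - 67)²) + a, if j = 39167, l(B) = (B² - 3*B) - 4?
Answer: -117501/24394 + 2*I*√3387 ≈ -4.8168 + 116.4*I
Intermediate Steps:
l(B) = -4 + B² - 3*B
a = -117501/24394 (a = 3*(39167/(-24394)) = 3*(39167*(-1/24394)) = 3*(-39167/24394) = -117501/24394 ≈ -4.8168)
√(T + (l(0) - 67)²) + a = √(-18589 + ((-4 + 0² - 3*0) - 67)²) - 117501/24394 = √(-18589 + ((-4 + 0 + 0) - 67)²) - 117501/24394 = √(-18589 + (-4 - 67)²) - 117501/24394 = √(-18589 + (-71)²) - 117501/24394 = √(-18589 + 5041) - 117501/24394 = √(-13548) - 117501/24394 = 2*I*√3387 - 117501/24394 = -117501/24394 + 2*I*√3387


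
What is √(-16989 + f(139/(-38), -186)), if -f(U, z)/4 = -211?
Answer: I*√16145 ≈ 127.06*I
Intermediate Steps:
f(U, z) = 844 (f(U, z) = -4*(-211) = 844)
√(-16989 + f(139/(-38), -186)) = √(-16989 + 844) = √(-16145) = I*√16145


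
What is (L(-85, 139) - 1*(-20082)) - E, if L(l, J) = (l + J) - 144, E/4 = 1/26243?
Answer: 524650052/26243 ≈ 19992.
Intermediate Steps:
E = 4/26243 ≈ 0.00015242
L(l, J) = -144 + J + l (L(l, J) = (J + l) - 144 = -144 + J + l)
(L(-85, 139) - 1*(-20082)) - E = ((-144 + 139 - 85) - 1*(-20082)) - 1*4/26243 = (-90 + 20082) - 4/26243 = 19992 - 4/26243 = 524650052/26243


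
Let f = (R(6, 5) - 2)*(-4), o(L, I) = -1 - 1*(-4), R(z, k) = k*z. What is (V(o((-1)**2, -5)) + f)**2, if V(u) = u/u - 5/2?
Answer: 51529/4 ≈ 12882.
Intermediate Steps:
o(L, I) = 3 (o(L, I) = -1 + 4 = 3)
f = -112 (f = (5*6 - 2)*(-4) = (30 - 2)*(-4) = 28*(-4) = -112)
V(u) = -3/2 (V(u) = 1 - 5*1/2 = 1 - 5/2 = -3/2)
(V(o((-1)**2, -5)) + f)**2 = (-3/2 - 112)**2 = (-227/2)**2 = 51529/4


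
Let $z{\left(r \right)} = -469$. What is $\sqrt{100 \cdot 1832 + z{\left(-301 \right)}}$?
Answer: $\sqrt{182731} \approx 427.47$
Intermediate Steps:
$\sqrt{100 \cdot 1832 + z{\left(-301 \right)}} = \sqrt{100 \cdot 1832 - 469} = \sqrt{183200 - 469} = \sqrt{182731}$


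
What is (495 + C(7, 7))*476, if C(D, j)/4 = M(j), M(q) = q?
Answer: 248948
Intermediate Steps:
C(D, j) = 4*j
(495 + C(7, 7))*476 = (495 + 4*7)*476 = (495 + 28)*476 = 523*476 = 248948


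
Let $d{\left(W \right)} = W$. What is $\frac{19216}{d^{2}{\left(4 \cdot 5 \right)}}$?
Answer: $\frac{1201}{25} \approx 48.04$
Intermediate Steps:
$\frac{19216}{d^{2}{\left(4 \cdot 5 \right)}} = \frac{19216}{\left(4 \cdot 5\right)^{2}} = \frac{19216}{20^{2}} = \frac{19216}{400} = 19216 \cdot \frac{1}{400} = \frac{1201}{25}$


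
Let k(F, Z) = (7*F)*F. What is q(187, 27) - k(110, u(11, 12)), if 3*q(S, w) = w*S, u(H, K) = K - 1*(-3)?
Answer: -83017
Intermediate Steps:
u(H, K) = 3 + K (u(H, K) = K + 3 = 3 + K)
q(S, w) = S*w/3 (q(S, w) = (w*S)/3 = (S*w)/3 = S*w/3)
k(F, Z) = 7*F²
q(187, 27) - k(110, u(11, 12)) = (⅓)*187*27 - 7*110² = 1683 - 7*12100 = 1683 - 1*84700 = 1683 - 84700 = -83017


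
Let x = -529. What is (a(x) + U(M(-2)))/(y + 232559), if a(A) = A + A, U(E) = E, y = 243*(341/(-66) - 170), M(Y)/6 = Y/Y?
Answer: -2104/379987 ≈ -0.0055370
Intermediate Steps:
M(Y) = 6 (M(Y) = 6*(Y/Y) = 6*1 = 6)
y = -85131/2 (y = 243*(341*(-1/66) - 170) = 243*(-31/6 - 170) = 243*(-1051/6) = -85131/2 ≈ -42566.)
a(A) = 2*A
(a(x) + U(M(-2)))/(y + 232559) = (2*(-529) + 6)/(-85131/2 + 232559) = (-1058 + 6)/(379987/2) = -1052*2/379987 = -2104/379987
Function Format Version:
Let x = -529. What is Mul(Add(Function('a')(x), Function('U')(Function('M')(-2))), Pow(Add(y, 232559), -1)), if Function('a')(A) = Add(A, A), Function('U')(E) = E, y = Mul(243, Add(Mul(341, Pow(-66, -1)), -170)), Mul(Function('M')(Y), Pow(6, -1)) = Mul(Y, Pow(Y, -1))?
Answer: Rational(-2104, 379987) ≈ -0.0055370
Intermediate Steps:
Function('M')(Y) = 6 (Function('M')(Y) = Mul(6, Mul(Y, Pow(Y, -1))) = Mul(6, 1) = 6)
y = Rational(-85131, 2) (y = Mul(243, Add(Mul(341, Rational(-1, 66)), -170)) = Mul(243, Add(Rational(-31, 6), -170)) = Mul(243, Rational(-1051, 6)) = Rational(-85131, 2) ≈ -42566.)
Function('a')(A) = Mul(2, A)
Mul(Add(Function('a')(x), Function('U')(Function('M')(-2))), Pow(Add(y, 232559), -1)) = Mul(Add(Mul(2, -529), 6), Pow(Add(Rational(-85131, 2), 232559), -1)) = Mul(Add(-1058, 6), Pow(Rational(379987, 2), -1)) = Mul(-1052, Rational(2, 379987)) = Rational(-2104, 379987)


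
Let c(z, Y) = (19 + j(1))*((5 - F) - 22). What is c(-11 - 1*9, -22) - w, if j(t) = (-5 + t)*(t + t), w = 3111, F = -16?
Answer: -3122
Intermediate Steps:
j(t) = 2*t*(-5 + t) (j(t) = (-5 + t)*(2*t) = 2*t*(-5 + t))
c(z, Y) = -11 (c(z, Y) = (19 + 2*1*(-5 + 1))*((5 - 1*(-16)) - 22) = (19 + 2*1*(-4))*((5 + 16) - 22) = (19 - 8)*(21 - 22) = 11*(-1) = -11)
c(-11 - 1*9, -22) - w = -11 - 1*3111 = -11 - 3111 = -3122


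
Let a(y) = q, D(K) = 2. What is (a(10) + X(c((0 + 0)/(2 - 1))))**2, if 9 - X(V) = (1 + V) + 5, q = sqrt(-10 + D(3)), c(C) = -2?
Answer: 17 + 20*I*sqrt(2) ≈ 17.0 + 28.284*I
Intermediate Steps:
q = 2*I*sqrt(2) (q = sqrt(-10 + 2) = sqrt(-8) = 2*I*sqrt(2) ≈ 2.8284*I)
X(V) = 3 - V (X(V) = 9 - ((1 + V) + 5) = 9 - (6 + V) = 9 + (-6 - V) = 3 - V)
a(y) = 2*I*sqrt(2)
(a(10) + X(c((0 + 0)/(2 - 1))))**2 = (2*I*sqrt(2) + (3 - 1*(-2)))**2 = (2*I*sqrt(2) + (3 + 2))**2 = (2*I*sqrt(2) + 5)**2 = (5 + 2*I*sqrt(2))**2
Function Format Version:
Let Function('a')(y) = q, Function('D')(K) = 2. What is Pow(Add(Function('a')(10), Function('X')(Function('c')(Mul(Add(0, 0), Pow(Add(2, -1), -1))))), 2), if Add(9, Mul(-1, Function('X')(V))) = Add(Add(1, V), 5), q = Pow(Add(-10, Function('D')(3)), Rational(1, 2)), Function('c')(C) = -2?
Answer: Add(17, Mul(20, I, Pow(2, Rational(1, 2)))) ≈ Add(17.000, Mul(28.284, I))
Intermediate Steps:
q = Mul(2, I, Pow(2, Rational(1, 2))) (q = Pow(Add(-10, 2), Rational(1, 2)) = Pow(-8, Rational(1, 2)) = Mul(2, I, Pow(2, Rational(1, 2))) ≈ Mul(2.8284, I))
Function('X')(V) = Add(3, Mul(-1, V)) (Function('X')(V) = Add(9, Mul(-1, Add(Add(1, V), 5))) = Add(9, Mul(-1, Add(6, V))) = Add(9, Add(-6, Mul(-1, V))) = Add(3, Mul(-1, V)))
Function('a')(y) = Mul(2, I, Pow(2, Rational(1, 2)))
Pow(Add(Function('a')(10), Function('X')(Function('c')(Mul(Add(0, 0), Pow(Add(2, -1), -1))))), 2) = Pow(Add(Mul(2, I, Pow(2, Rational(1, 2))), Add(3, Mul(-1, -2))), 2) = Pow(Add(Mul(2, I, Pow(2, Rational(1, 2))), Add(3, 2)), 2) = Pow(Add(Mul(2, I, Pow(2, Rational(1, 2))), 5), 2) = Pow(Add(5, Mul(2, I, Pow(2, Rational(1, 2)))), 2)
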